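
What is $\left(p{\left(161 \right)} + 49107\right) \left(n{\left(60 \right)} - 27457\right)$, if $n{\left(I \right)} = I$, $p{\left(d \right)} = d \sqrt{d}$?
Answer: $-1345384479 - 4410917 \sqrt{161} \approx -1.4014 \cdot 10^{9}$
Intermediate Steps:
$p{\left(d \right)} = d^{\frac{3}{2}}$
$\left(p{\left(161 \right)} + 49107\right) \left(n{\left(60 \right)} - 27457\right) = \left(161^{\frac{3}{2}} + 49107\right) \left(60 - 27457\right) = \left(161 \sqrt{161} + 49107\right) \left(-27397\right) = \left(49107 + 161 \sqrt{161}\right) \left(-27397\right) = -1345384479 - 4410917 \sqrt{161}$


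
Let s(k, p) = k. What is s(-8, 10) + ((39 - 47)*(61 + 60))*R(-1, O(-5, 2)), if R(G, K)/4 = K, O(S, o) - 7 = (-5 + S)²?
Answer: -414312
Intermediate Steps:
O(S, o) = 7 + (-5 + S)²
R(G, K) = 4*K
s(-8, 10) + ((39 - 47)*(61 + 60))*R(-1, O(-5, 2)) = -8 + ((39 - 47)*(61 + 60))*(4*(7 + (-5 - 5)²)) = -8 + (-8*121)*(4*(7 + (-10)²)) = -8 - 3872*(7 + 100) = -8 - 3872*107 = -8 - 968*428 = -8 - 414304 = -414312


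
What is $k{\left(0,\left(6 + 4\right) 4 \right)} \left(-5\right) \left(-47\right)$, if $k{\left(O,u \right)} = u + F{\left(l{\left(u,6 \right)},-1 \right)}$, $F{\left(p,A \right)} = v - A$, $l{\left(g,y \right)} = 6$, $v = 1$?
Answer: $9870$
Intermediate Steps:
$F{\left(p,A \right)} = 1 - A$
$k{\left(O,u \right)} = 2 + u$ ($k{\left(O,u \right)} = u + \left(1 - -1\right) = u + \left(1 + 1\right) = u + 2 = 2 + u$)
$k{\left(0,\left(6 + 4\right) 4 \right)} \left(-5\right) \left(-47\right) = \left(2 + \left(6 + 4\right) 4\right) \left(-5\right) \left(-47\right) = \left(2 + 10 \cdot 4\right) \left(-5\right) \left(-47\right) = \left(2 + 40\right) \left(-5\right) \left(-47\right) = 42 \left(-5\right) \left(-47\right) = \left(-210\right) \left(-47\right) = 9870$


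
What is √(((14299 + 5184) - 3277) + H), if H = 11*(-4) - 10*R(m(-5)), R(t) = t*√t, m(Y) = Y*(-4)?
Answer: √(16162 - 400*√5) ≈ 123.56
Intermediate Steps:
m(Y) = -4*Y
R(t) = t^(3/2)
H = -44 - 400*√5 (H = 11*(-4) - 10*40*√5 = -44 - 400*√5 ≈ -938.43)
√(((14299 + 5184) - 3277) + H) = √(((14299 + 5184) - 3277) + (-44 - 400*√5)) = √((19483 - 3277) + (-44 - 400*√5)) = √(16206 + (-44 - 400*√5)) = √(16162 - 400*√5)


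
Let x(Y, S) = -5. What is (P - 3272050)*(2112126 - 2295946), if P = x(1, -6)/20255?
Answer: 2436547803964820/4051 ≈ 6.0147e+11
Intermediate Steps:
P = -1/4051 (P = -5/20255 = -5*1/20255 = -1/4051 ≈ -0.00024685)
(P - 3272050)*(2112126 - 2295946) = (-1/4051 - 3272050)*(2112126 - 2295946) = -13255074551/4051*(-183820) = 2436547803964820/4051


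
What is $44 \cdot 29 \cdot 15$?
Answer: $19140$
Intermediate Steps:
$44 \cdot 29 \cdot 15 = 1276 \cdot 15 = 19140$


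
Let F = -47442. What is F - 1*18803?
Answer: -66245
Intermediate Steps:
F - 1*18803 = -47442 - 1*18803 = -47442 - 18803 = -66245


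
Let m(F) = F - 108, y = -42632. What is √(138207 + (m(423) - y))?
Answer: √181154 ≈ 425.62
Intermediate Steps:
m(F) = -108 + F
√(138207 + (m(423) - y)) = √(138207 + ((-108 + 423) - 1*(-42632))) = √(138207 + (315 + 42632)) = √(138207 + 42947) = √181154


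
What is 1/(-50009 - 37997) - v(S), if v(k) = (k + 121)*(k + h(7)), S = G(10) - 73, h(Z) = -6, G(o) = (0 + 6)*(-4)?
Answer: 217550831/88006 ≈ 2472.0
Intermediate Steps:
G(o) = -24 (G(o) = 6*(-4) = -24)
S = -97 (S = -24 - 73 = -97)
v(k) = (-6 + k)*(121 + k) (v(k) = (k + 121)*(k - 6) = (121 + k)*(-6 + k) = (-6 + k)*(121 + k))
1/(-50009 - 37997) - v(S) = 1/(-50009 - 37997) - (-726 + (-97)² + 115*(-97)) = 1/(-88006) - (-726 + 9409 - 11155) = -1/88006 - 1*(-2472) = -1/88006 + 2472 = 217550831/88006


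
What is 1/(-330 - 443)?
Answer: -1/773 ≈ -0.0012937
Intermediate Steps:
1/(-330 - 443) = 1/(-773) = -1/773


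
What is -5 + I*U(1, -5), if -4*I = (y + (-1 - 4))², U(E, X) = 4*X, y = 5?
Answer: -5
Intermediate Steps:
I = 0 (I = -(5 + (-1 - 4))²/4 = -(5 - 5)²/4 = -¼*0² = -¼*0 = 0)
-5 + I*U(1, -5) = -5 + 0*(4*(-5)) = -5 + 0*(-20) = -5 + 0 = -5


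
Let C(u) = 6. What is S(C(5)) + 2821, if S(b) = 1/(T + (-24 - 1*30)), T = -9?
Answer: 177722/63 ≈ 2821.0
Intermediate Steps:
S(b) = -1/63 (S(b) = 1/(-9 + (-24 - 1*30)) = 1/(-9 + (-24 - 30)) = 1/(-9 - 54) = 1/(-63) = -1/63)
S(C(5)) + 2821 = -1/63 + 2821 = 177722/63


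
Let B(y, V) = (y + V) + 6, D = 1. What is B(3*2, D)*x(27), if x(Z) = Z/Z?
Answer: 13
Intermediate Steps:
x(Z) = 1
B(y, V) = 6 + V + y (B(y, V) = (V + y) + 6 = 6 + V + y)
B(3*2, D)*x(27) = (6 + 1 + 3*2)*1 = (6 + 1 + 6)*1 = 13*1 = 13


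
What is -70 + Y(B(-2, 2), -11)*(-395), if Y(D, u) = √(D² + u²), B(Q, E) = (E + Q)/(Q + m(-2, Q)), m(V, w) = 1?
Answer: -4415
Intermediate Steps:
B(Q, E) = (E + Q)/(1 + Q) (B(Q, E) = (E + Q)/(Q + 1) = (E + Q)/(1 + Q))
-70 + Y(B(-2, 2), -11)*(-395) = -70 + √(((2 - 2)/(1 - 2))² + (-11)²)*(-395) = -70 + √((0/(-1))² + 121)*(-395) = -70 + √((-1*0)² + 121)*(-395) = -70 + √(0² + 121)*(-395) = -70 + √(0 + 121)*(-395) = -70 + √121*(-395) = -70 + 11*(-395) = -70 - 4345 = -4415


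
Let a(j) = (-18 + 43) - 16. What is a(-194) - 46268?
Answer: -46259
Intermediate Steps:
a(j) = 9 (a(j) = 25 - 16 = 9)
a(-194) - 46268 = 9 - 46268 = -46259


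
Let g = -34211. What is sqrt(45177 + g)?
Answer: sqrt(10966) ≈ 104.72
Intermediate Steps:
sqrt(45177 + g) = sqrt(45177 - 34211) = sqrt(10966)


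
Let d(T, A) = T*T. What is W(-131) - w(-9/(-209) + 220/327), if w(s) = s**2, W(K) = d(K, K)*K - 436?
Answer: -10502345065908952/4670765649 ≈ -2.2485e+6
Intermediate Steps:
d(T, A) = T**2
W(K) = -436 + K**3 (W(K) = K**2*K - 436 = K**3 - 436 = -436 + K**3)
W(-131) - w(-9/(-209) + 220/327) = (-436 + (-131)**3) - (-9/(-209) + 220/327)**2 = (-436 - 2248091) - (-9*(-1/209) + 220*(1/327))**2 = -2248527 - (9/209 + 220/327)**2 = -2248527 - (48923/68343)**2 = -2248527 - 1*2393459929/4670765649 = -2248527 - 2393459929/4670765649 = -10502345065908952/4670765649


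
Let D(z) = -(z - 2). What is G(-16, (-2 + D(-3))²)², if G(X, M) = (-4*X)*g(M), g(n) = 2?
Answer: 16384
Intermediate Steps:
D(z) = 2 - z (D(z) = -(-2 + z) = 2 - z)
G(X, M) = -8*X (G(X, M) = -4*X*2 = -8*X)
G(-16, (-2 + D(-3))²)² = (-8*(-16))² = 128² = 16384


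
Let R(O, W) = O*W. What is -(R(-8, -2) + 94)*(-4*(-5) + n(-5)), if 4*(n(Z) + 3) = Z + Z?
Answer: -1595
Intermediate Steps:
n(Z) = -3 + Z/2 (n(Z) = -3 + (Z + Z)/4 = -3 + (2*Z)/4 = -3 + Z/2)
-(R(-8, -2) + 94)*(-4*(-5) + n(-5)) = -(-8*(-2) + 94)*(-4*(-5) + (-3 + (1/2)*(-5))) = -(16 + 94)*(20 + (-3 - 5/2)) = -110*(20 - 11/2) = -110*29/2 = -1*1595 = -1595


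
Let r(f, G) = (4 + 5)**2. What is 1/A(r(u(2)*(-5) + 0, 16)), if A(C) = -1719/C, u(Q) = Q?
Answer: -9/191 ≈ -0.047120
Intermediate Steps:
r(f, G) = 81 (r(f, G) = 9**2 = 81)
1/A(r(u(2)*(-5) + 0, 16)) = 1/(-1719/81) = 1/(-1719*1/81) = 1/(-191/9) = -9/191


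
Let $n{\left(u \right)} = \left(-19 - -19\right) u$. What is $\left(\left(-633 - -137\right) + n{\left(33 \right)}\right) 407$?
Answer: $-201872$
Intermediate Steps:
$n{\left(u \right)} = 0$ ($n{\left(u \right)} = \left(-19 + 19\right) u = 0 u = 0$)
$\left(\left(-633 - -137\right) + n{\left(33 \right)}\right) 407 = \left(\left(-633 - -137\right) + 0\right) 407 = \left(\left(-633 + 137\right) + 0\right) 407 = \left(-496 + 0\right) 407 = \left(-496\right) 407 = -201872$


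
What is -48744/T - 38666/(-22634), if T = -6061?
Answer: 668813161/68592337 ≈ 9.7505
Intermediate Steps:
-48744/T - 38666/(-22634) = -48744/(-6061) - 38666/(-22634) = -48744*(-1/6061) - 38666*(-1/22634) = 48744/6061 + 19333/11317 = 668813161/68592337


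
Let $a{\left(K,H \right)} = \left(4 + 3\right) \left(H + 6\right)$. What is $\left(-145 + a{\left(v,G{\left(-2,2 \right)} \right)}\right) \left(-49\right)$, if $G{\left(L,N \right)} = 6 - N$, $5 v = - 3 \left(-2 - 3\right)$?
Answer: $3675$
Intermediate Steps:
$v = 3$ ($v = \frac{\left(-3\right) \left(-2 - 3\right)}{5} = \frac{\left(-3\right) \left(-5\right)}{5} = \frac{1}{5} \cdot 15 = 3$)
$a{\left(K,H \right)} = 42 + 7 H$ ($a{\left(K,H \right)} = 7 \left(6 + H\right) = 42 + 7 H$)
$\left(-145 + a{\left(v,G{\left(-2,2 \right)} \right)}\right) \left(-49\right) = \left(-145 + \left(42 + 7 \left(6 - 2\right)\right)\right) \left(-49\right) = \left(-145 + \left(42 + 7 \cdot 4\right)\right) \left(-49\right) = \left(-145 + \left(42 + 28\right)\right) \left(-49\right) = \left(-145 + 70\right) \left(-49\right) = \left(-75\right) \left(-49\right) = 3675$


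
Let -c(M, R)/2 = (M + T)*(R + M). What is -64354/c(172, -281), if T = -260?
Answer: 32177/9592 ≈ 3.3546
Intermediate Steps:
c(M, R) = -2*(-260 + M)*(M + R) (c(M, R) = -2*(M - 260)*(R + M) = -2*(-260 + M)*(M + R))
-64354/c(172, -281) = -64354/(-2*172**2 + 520*172 + 520*(-281) - 2*172*(-281)) = -64354/(-2*29584 + 89440 - 146120 + 96664) = -64354/(-59168 + 89440 - 146120 + 96664) = -64354/(-19184) = -64354*(-1/19184) = 32177/9592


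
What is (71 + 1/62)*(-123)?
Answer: -541569/62 ≈ -8735.0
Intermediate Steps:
(71 + 1/62)*(-123) = (4403/62)*(-123) = -541569/62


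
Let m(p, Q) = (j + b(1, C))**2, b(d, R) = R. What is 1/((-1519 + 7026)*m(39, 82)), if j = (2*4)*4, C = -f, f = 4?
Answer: 1/4317488 ≈ 2.3162e-7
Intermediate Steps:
C = -4 (C = -1*4 = -4)
j = 32 (j = 8*4 = 32)
m(p, Q) = 784 (m(p, Q) = (32 - 4)**2 = 28**2 = 784)
1/((-1519 + 7026)*m(39, 82)) = 1/((-1519 + 7026)*784) = (1/784)/5507 = (1/5507)*(1/784) = 1/4317488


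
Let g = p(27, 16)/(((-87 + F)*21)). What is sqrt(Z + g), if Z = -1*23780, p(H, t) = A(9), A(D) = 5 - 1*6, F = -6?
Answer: I*sqrt(10077987563)/651 ≈ 154.21*I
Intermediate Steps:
A(D) = -1 (A(D) = 5 - 6 = -1)
p(H, t) = -1
Z = -23780
g = 1/1953 (g = -1/((-87 - 6)*21) = -1/((-93*21)) = -1/(-1953) = -1*(-1/1953) = 1/1953 ≈ 0.00051203)
sqrt(Z + g) = sqrt(-23780 + 1/1953) = sqrt(-46442339/1953) = I*sqrt(10077987563)/651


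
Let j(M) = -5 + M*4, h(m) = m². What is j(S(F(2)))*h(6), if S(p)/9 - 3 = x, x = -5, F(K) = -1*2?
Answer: -2772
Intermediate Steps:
F(K) = -2
S(p) = -18 (S(p) = 27 + 9*(-5) = 27 - 45 = -18)
j(M) = -5 + 4*M
j(S(F(2)))*h(6) = (-5 + 4*(-18))*6² = (-5 - 72)*36 = -77*36 = -2772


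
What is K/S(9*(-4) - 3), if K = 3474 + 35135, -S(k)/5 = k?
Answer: 38609/195 ≈ 197.99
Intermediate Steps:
S(k) = -5*k
K = 38609
K/S(9*(-4) - 3) = 38609/((-5*(9*(-4) - 3))) = 38609/((-5*(-36 - 3))) = 38609/((-5*(-39))) = 38609/195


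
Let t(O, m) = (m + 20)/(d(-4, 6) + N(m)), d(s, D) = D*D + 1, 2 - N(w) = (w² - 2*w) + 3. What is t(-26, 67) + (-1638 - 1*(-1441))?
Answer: -850930/4319 ≈ -197.02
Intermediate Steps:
N(w) = -1 - w² + 2*w (N(w) = 2 - ((w² - 2*w) + 3) = 2 - (3 + w² - 2*w) = 2 + (-3 - w² + 2*w) = -1 - w² + 2*w)
d(s, D) = 1 + D² (d(s, D) = D² + 1 = 1 + D²)
t(O, m) = (20 + m)/(36 - m² + 2*m) (t(O, m) = (m + 20)/((1 + 6²) + (-1 - m² + 2*m)) = (20 + m)/((1 + 36) + (-1 - m² + 2*m)) = (20 + m)/(37 + (-1 - m² + 2*m)) = (20 + m)/(36 - m² + 2*m))
t(-26, 67) + (-1638 - 1*(-1441)) = (20 + 67)/(36 - 1*67² + 2*67) + (-1638 - 1*(-1441)) = 87/(36 - 1*4489 + 134) + (-1638 + 1441) = 87/(36 - 4489 + 134) - 197 = 87/(-4319) - 197 = -1/4319*87 - 197 = -87/4319 - 197 = -850930/4319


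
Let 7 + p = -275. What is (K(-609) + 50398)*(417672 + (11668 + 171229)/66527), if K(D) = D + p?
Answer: 1375633584565787/66527 ≈ 2.0678e+10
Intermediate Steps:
p = -282 (p = -7 - 275 = -282)
K(D) = -282 + D (K(D) = D - 282 = -282 + D)
(K(-609) + 50398)*(417672 + (11668 + 171229)/66527) = ((-282 - 609) + 50398)*(417672 + (11668 + 171229)/66527) = (-891 + 50398)*(417672 + 182897*(1/66527)) = 49507*(417672 + 182897/66527) = 49507*(27786648041/66527) = 1375633584565787/66527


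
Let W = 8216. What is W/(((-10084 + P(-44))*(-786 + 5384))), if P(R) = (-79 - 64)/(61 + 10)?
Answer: -291668/1646329993 ≈ -0.00017716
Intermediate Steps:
P(R) = -143/71
W/(((-10084 + P(-44))*(-786 + 5384))) = 8216/(((-10084 - 143/71)*(-786 + 5384))) = 8216/((-716107/71*4598)) = 8216/(-3292659986/71) = 8216*(-71/3292659986) = -291668/1646329993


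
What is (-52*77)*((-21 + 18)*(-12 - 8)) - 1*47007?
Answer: -287247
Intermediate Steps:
(-52*77)*((-21 + 18)*(-12 - 8)) - 1*47007 = -(-12012)*(-20) - 47007 = -4004*60 - 47007 = -240240 - 47007 = -287247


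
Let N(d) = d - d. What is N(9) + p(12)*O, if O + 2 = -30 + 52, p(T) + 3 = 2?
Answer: -20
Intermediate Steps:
N(d) = 0
p(T) = -1 (p(T) = -3 + 2 = -1)
O = 20 (O = -2 + (-30 + 52) = -2 + 22 = 20)
N(9) + p(12)*O = 0 - 1*20 = 0 - 20 = -20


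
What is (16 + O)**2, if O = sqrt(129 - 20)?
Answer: (16 + sqrt(109))**2 ≈ 699.09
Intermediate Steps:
O = sqrt(109) ≈ 10.440
(16 + O)**2 = (16 + sqrt(109))**2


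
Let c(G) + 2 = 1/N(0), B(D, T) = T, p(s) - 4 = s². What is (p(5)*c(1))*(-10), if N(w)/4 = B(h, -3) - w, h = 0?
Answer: 3625/6 ≈ 604.17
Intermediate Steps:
p(s) = 4 + s²
N(w) = -12 - 4*w (N(w) = 4*(-3 - w) = -12 - 4*w)
c(G) = -25/12 (c(G) = -2 + 1/(-12 - 4*0) = -2 + 1/(-12 + 0) = -2 + 1/(-12) = -2 - 1/12 = -25/12)
(p(5)*c(1))*(-10) = ((4 + 5²)*(-25/12))*(-10) = ((4 + 25)*(-25/12))*(-10) = (29*(-25/12))*(-10) = -725/12*(-10) = 3625/6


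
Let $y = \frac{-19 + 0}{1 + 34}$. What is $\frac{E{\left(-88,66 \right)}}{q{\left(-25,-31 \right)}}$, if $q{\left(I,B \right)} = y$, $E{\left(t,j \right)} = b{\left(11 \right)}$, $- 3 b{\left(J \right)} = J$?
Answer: $\frac{385}{57} \approx 6.7544$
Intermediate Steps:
$b{\left(J \right)} = - \frac{J}{3}$
$E{\left(t,j \right)} = - \frac{11}{3}$ ($E{\left(t,j \right)} = \left(- \frac{1}{3}\right) 11 = - \frac{11}{3}$)
$y = - \frac{19}{35} \approx -0.54286$
$q{\left(I,B \right)} = - \frac{19}{35}$
$\frac{E{\left(-88,66 \right)}}{q{\left(-25,-31 \right)}} = - \frac{11}{3 \left(- \frac{19}{35}\right)} = \left(- \frac{11}{3}\right) \left(- \frac{35}{19}\right) = \frac{385}{57}$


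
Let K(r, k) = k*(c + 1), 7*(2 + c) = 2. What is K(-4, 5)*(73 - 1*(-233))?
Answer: -7650/7 ≈ -1092.9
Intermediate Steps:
c = -12/7 (c = -2 + (1/7)*2 = -2 + 2/7 = -12/7 ≈ -1.7143)
K(r, k) = -5*k/7 (K(r, k) = k*(-12/7 + 1) = k*(-5/7) = -5*k/7)
K(-4, 5)*(73 - 1*(-233)) = (-5/7*5)*(73 - 1*(-233)) = -25*(73 + 233)/7 = -25/7*306 = -7650/7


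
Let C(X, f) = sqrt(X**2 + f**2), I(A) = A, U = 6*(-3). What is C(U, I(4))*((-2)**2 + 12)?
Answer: 32*sqrt(85) ≈ 295.03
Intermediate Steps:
U = -18
C(U, I(4))*((-2)**2 + 12) = sqrt((-18)**2 + 4**2)*((-2)**2 + 12) = sqrt(324 + 16)*(4 + 12) = sqrt(340)*16 = (2*sqrt(85))*16 = 32*sqrt(85)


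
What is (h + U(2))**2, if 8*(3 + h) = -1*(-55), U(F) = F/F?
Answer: 1521/64 ≈ 23.766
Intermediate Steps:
U(F) = 1
h = 31/8 (h = -3 + (-1*(-55))/8 = -3 + (1/8)*55 = -3 + 55/8 = 31/8 ≈ 3.8750)
(h + U(2))**2 = (31/8 + 1)**2 = (39/8)**2 = 1521/64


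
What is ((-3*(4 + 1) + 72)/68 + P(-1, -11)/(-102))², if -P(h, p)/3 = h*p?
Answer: 6241/4624 ≈ 1.3497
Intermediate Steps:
P(h, p) = -3*h*p
((-3*(4 + 1) + 72)/68 + P(-1, -11)/(-102))² = ((-3*(4 + 1) + 72)/68 - 3*(-1)*(-11)/(-102))² = ((-3*5 + 72)*(1/68) - 33*(-1/102))² = ((-15 + 72)*(1/68) + 11/34)² = (57*(1/68) + 11/34)² = (57/68 + 11/34)² = (79/68)² = 6241/4624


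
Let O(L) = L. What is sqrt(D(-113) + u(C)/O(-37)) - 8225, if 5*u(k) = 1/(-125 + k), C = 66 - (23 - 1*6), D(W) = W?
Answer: -8225 + 3*I*sqrt(620506465)/7030 ≈ -8225.0 + 10.63*I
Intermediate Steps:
C = 49 (C = 66 - (23 - 6) = 66 - 1*17 = 66 - 17 = 49)
u(k) = 1/(5*(-125 + k))
sqrt(D(-113) + u(C)/O(-37)) - 8225 = sqrt(-113 + (1/(5*(-125 + 49)))/(-37)) - 8225 = sqrt(-113 + ((1/5)/(-76))*(-1/37)) - 8225 = sqrt(-113 + ((1/5)*(-1/76))*(-1/37)) - 8225 = sqrt(-113 - 1/380*(-1/37)) - 8225 = sqrt(-113 + 1/14060) - 8225 = sqrt(-1588779/14060) - 8225 = 3*I*sqrt(620506465)/7030 - 8225 = -8225 + 3*I*sqrt(620506465)/7030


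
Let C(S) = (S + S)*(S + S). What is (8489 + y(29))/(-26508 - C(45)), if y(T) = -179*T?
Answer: -1649/17304 ≈ -0.095296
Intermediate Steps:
C(S) = 4*S² (C(S) = (2*S)*(2*S) = 4*S²)
(8489 + y(29))/(-26508 - C(45)) = (8489 - 179*29)/(-26508 - 4*45²) = (8489 - 5191)/(-26508 - 4*2025) = 3298/(-26508 - 1*8100) = 3298/(-26508 - 8100) = 3298/(-34608) = 3298*(-1/34608) = -1649/17304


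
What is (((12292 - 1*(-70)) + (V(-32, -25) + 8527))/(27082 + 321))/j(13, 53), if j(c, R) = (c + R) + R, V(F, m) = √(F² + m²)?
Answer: 20889/3260957 + √1649/3260957 ≈ 0.0064182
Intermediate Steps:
j(c, R) = c + 2*R (j(c, R) = (R + c) + R = c + 2*R)
(((12292 - 1*(-70)) + (V(-32, -25) + 8527))/(27082 + 321))/j(13, 53) = (((12292 - 1*(-70)) + (√((-32)² + (-25)²) + 8527))/(27082 + 321))/(13 + 2*53) = (((12292 + 70) + (√(1024 + 625) + 8527))/27403)/(13 + 106) = ((12362 + (√1649 + 8527))*(1/27403))/119 = ((12362 + (8527 + √1649))*(1/27403))*(1/119) = ((20889 + √1649)*(1/27403))*(1/119) = (20889/27403 + √1649/27403)*(1/119) = 20889/3260957 + √1649/3260957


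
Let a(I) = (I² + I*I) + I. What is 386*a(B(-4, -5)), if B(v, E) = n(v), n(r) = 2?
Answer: 3860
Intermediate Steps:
B(v, E) = 2
a(I) = I + 2*I² (a(I) = (I² + I²) + I = 2*I² + I = I + 2*I²)
386*a(B(-4, -5)) = 386*(2*(1 + 2*2)) = 386*(2*(1 + 4)) = 386*(2*5) = 386*10 = 3860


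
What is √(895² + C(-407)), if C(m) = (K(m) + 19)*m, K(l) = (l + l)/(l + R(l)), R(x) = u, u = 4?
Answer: 3*√14300471926/403 ≈ 890.21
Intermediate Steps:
R(x) = 4
K(l) = 2*l/(4 + l) (K(l) = (l + l)/(l + 4) = (2*l)/(4 + l) = 2*l/(4 + l))
C(m) = m*(19 + 2*m/(4 + m)) (C(m) = (2*m/(4 + m) + 19)*m = (19 + 2*m/(4 + m))*m = m*(19 + 2*m/(4 + m)))
√(895² + C(-407)) = √(895² - 407*(76 + 21*(-407))/(4 - 407)) = √(801025 - 407*(76 - 8547)/(-403)) = √(801025 - 407*(-1/403)*(-8471)) = √(801025 - 3447697/403) = √(319365378/403) = 3*√14300471926/403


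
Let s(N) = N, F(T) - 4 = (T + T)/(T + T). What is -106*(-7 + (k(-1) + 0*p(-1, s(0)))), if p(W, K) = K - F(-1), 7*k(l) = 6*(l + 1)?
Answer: 742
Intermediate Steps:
F(T) = 5 (F(T) = 4 + (T + T)/(T + T) = 4 + (2*T)/((2*T)) = 4 + (2*T)*(1/(2*T)) = 4 + 1 = 5)
k(l) = 6/7 + 6*l/7 (k(l) = (6*(l + 1))/7 = (6*(1 + l))/7 = (6 + 6*l)/7 = 6/7 + 6*l/7)
p(W, K) = -5 + K (p(W, K) = K - 1*5 = K - 5 = -5 + K)
-106*(-7 + (k(-1) + 0*p(-1, s(0)))) = -106*(-7 + ((6/7 + (6/7)*(-1)) + 0*(-5 + 0))) = -106*(-7 + ((6/7 - 6/7) + 0*(-5))) = -106*(-7 + (0 + 0)) = -106*(-7 + 0) = -106*(-7) = 742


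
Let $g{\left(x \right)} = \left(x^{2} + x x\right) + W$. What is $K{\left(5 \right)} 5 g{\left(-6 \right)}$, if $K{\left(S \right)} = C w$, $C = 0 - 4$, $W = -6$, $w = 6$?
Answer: $-7920$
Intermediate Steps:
$g{\left(x \right)} = -6 + 2 x^{2}$ ($g{\left(x \right)} = \left(x^{2} + x x\right) - 6 = \left(x^{2} + x^{2}\right) - 6 = 2 x^{2} - 6 = -6 + 2 x^{2}$)
$C = -4$ ($C = 0 - 4 = -4$)
$K{\left(S \right)} = -24$ ($K{\left(S \right)} = \left(-4\right) 6 = -24$)
$K{\left(5 \right)} 5 g{\left(-6 \right)} = \left(-24\right) 5 \left(-6 + 2 \left(-6\right)^{2}\right) = - 120 \left(-6 + 2 \cdot 36\right) = - 120 \left(-6 + 72\right) = \left(-120\right) 66 = -7920$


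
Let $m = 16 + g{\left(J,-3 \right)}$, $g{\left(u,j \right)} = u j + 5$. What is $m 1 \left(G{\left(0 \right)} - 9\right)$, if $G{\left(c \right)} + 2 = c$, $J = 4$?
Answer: $-99$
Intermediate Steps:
$G{\left(c \right)} = -2 + c$
$g{\left(u,j \right)} = 5 + j u$ ($g{\left(u,j \right)} = j u + 5 = 5 + j u$)
$m = 9$ ($m = 16 + \left(5 - 12\right) = 16 - 7 = 9$)
$m 1 \left(G{\left(0 \right)} - 9\right) = 9 \cdot 1 \left(\left(-2 + 0\right) - 9\right) = 9 \left(-2 - 9\right) = 9 \left(-11\right) = -99$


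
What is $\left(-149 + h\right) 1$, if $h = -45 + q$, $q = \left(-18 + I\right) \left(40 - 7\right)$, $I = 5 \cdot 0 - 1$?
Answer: $-821$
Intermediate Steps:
$I = -1$ ($I = 0 - 1 = -1$)
$q = -627$ ($q = \left(-18 - 1\right) \left(40 - 7\right) = \left(-19\right) 33 = -627$)
$h = -672$ ($h = -45 - 627 = -672$)
$\left(-149 + h\right) 1 = \left(-149 - 672\right) 1 = \left(-821\right) 1 = -821$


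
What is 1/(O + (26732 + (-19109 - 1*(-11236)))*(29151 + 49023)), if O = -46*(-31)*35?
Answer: 1/1474333376 ≈ 6.7827e-10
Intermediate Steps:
O = 49910 (O = 1426*35 = 49910)
1/(O + (26732 + (-19109 - 1*(-11236)))*(29151 + 49023)) = 1/(49910 + (26732 + (-19109 - 1*(-11236)))*(29151 + 49023)) = 1/(49910 + (26732 + (-19109 + 11236))*78174) = 1/(49910 + (26732 - 7873)*78174) = 1/(49910 + 18859*78174) = 1/(49910 + 1474283466) = 1/1474333376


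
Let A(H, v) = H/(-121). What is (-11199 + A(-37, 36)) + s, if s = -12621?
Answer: -2882183/121 ≈ -23820.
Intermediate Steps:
A(H, v) = -H/121 (A(H, v) = H*(-1/121) = -H/121)
(-11199 + A(-37, 36)) + s = (-11199 - 1/121*(-37)) - 12621 = (-11199 + 37/121) - 12621 = -1355042/121 - 12621 = -2882183/121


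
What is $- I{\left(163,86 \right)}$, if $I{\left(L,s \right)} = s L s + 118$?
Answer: $-1205666$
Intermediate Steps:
$I{\left(L,s \right)} = 118 + L s^{2}$ ($I{\left(L,s \right)} = L s s + 118 = L s^{2} + 118 = 118 + L s^{2}$)
$- I{\left(163,86 \right)} = - (118 + 163 \cdot 86^{2}) = - (118 + 163 \cdot 7396) = - (118 + 1205548) = \left(-1\right) 1205666 = -1205666$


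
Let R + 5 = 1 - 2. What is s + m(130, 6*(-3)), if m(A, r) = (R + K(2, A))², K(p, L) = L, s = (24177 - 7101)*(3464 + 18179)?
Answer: 369591244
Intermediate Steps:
R = -6 (R = -5 + (1 - 2) = -5 - 1 = -6)
s = 369575868 (s = 17076*21643 = 369575868)
m(A, r) = (-6 + A)²
s + m(130, 6*(-3)) = 369575868 + (-6 + 130)² = 369575868 + 124² = 369575868 + 15376 = 369591244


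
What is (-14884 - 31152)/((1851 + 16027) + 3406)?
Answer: -677/313 ≈ -2.1629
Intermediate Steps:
(-14884 - 31152)/((1851 + 16027) + 3406) = -46036/(17878 + 3406) = -46036/21284 = -46036*1/21284 = -677/313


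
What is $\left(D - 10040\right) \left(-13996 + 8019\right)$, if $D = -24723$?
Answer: $207778451$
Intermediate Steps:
$\left(D - 10040\right) \left(-13996 + 8019\right) = \left(-24723 - 10040\right) \left(-13996 + 8019\right) = \left(-34763\right) \left(-5977\right) = 207778451$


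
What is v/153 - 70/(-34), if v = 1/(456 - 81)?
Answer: 118126/57375 ≈ 2.0588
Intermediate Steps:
v = 1/375 ≈ 0.0026667
v/153 - 70/(-34) = (1/375)/153 - 70/(-34) = (1/375)*(1/153) - 70*(-1/34) = 1/57375 + 35/17 = 118126/57375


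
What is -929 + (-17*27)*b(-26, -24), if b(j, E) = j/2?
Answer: 5038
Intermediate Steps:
b(j, E) = j/2 (b(j, E) = j*(½) = j/2)
-929 + (-17*27)*b(-26, -24) = -929 + (-17*27)*((½)*(-26)) = -929 - 459*(-13) = -929 + 5967 = 5038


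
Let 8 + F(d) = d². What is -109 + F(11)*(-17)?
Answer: -2030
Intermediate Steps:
F(d) = -8 + d²
-109 + F(11)*(-17) = -109 + (-8 + 11²)*(-17) = -109 + (-8 + 121)*(-17) = -109 + 113*(-17) = -109 - 1921 = -2030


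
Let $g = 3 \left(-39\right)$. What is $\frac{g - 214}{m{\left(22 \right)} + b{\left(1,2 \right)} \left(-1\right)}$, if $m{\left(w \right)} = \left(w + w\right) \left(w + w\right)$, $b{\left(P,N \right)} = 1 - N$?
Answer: $- \frac{331}{1937} \approx -0.17088$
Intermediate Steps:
$m{\left(w \right)} = 4 w^{2}$ ($m{\left(w \right)} = 2 w 2 w = 4 w^{2}$)
$g = -117$
$\frac{g - 214}{m{\left(22 \right)} + b{\left(1,2 \right)} \left(-1\right)} = \frac{-117 - 214}{4 \cdot 22^{2} + \left(1 - 2\right) \left(-1\right)} = - \frac{331}{4 \cdot 484 + \left(1 - 2\right) \left(-1\right)} = - \frac{331}{1936 - -1} = - \frac{331}{1936 + 1} = - \frac{331}{1937}$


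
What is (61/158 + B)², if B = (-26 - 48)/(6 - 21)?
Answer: 158936449/5616900 ≈ 28.296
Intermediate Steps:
B = 74/15 (B = -74/(-15) = -74*(-1/15) = 74/15 ≈ 4.9333)
(61/158 + B)² = (61/158 + 74/15)² = (12607/2370)² = 158936449/5616900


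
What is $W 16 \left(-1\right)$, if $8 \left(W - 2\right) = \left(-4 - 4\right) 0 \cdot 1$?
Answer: $-32$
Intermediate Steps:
$W = 2$ ($W = 2 + \frac{\left(-4 - 4\right) 0 \cdot 1}{8} = 2 + \frac{\left(-8\right) 0 \cdot 1}{8} = 2 + \frac{0 \cdot 1}{8} = 2 + \frac{1}{8} \cdot 0 = 2 + 0 = 2$)
$W 16 \left(-1\right) = 2 \cdot 16 \left(-1\right) = 32 \left(-1\right) = -32$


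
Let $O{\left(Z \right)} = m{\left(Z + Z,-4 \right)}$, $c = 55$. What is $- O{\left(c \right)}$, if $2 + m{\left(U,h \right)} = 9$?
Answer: $-7$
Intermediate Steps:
$m{\left(U,h \right)} = 7$ ($m{\left(U,h \right)} = -2 + 9 = 7$)
$O{\left(Z \right)} = 7$
$- O{\left(c \right)} = \left(-1\right) 7 = -7$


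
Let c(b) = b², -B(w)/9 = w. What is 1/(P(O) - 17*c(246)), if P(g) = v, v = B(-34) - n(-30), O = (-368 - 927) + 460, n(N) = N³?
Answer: -1/1001466 ≈ -9.9854e-7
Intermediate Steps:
B(w) = -9*w
O = -835 (O = -1295 + 460 = -835)
v = 27306 (v = -9*(-34) - 1*(-30)³ = 306 - 1*(-27000) = 306 + 27000 = 27306)
P(g) = 27306
1/(P(O) - 17*c(246)) = 1/(27306 - 17*246²) = 1/(27306 - 17*60516) = 1/(27306 - 1028772) = 1/(-1001466) = -1/1001466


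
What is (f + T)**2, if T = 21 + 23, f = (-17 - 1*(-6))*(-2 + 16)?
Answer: 12100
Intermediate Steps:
f = -154 (f = (-17 + 6)*14 = -11*14 = -154)
T = 44
(f + T)**2 = (-154 + 44)**2 = (-110)**2 = 12100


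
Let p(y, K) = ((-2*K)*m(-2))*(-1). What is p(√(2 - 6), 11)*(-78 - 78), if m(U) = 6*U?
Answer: 41184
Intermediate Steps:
p(y, K) = -24*K (p(y, K) = ((-2*K)*(6*(-2)))*(-1) = (-2*K*(-12))*(-1) = (24*K)*(-1) = -24*K)
p(√(2 - 6), 11)*(-78 - 78) = (-24*11)*(-78 - 78) = -264*(-156) = 41184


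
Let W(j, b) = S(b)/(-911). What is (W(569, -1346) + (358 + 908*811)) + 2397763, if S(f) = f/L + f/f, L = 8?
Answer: 11422151465/3644 ≈ 3.1345e+6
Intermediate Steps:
S(f) = 1 + f/8 (S(f) = f/8 + f/f = f*(⅛) + 1 = f/8 + 1 = 1 + f/8)
W(j, b) = -1/911 - b/7288 (W(j, b) = (1 + b/8)/(-911) = (1 + b/8)*(-1/911) = -1/911 - b/7288)
(W(569, -1346) + (358 + 908*811)) + 2397763 = ((-1/911 - 1/7288*(-1346)) + (358 + 908*811)) + 2397763 = ((-1/911 + 673/3644) + (358 + 736388)) + 2397763 = (669/3644 + 736746) + 2397763 = 2684703093/3644 + 2397763 = 11422151465/3644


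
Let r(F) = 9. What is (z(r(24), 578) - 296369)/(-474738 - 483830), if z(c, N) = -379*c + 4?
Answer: 37472/119821 ≈ 0.31273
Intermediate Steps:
z(c, N) = 4 - 379*c
(z(r(24), 578) - 296369)/(-474738 - 483830) = ((4 - 379*9) - 296369)/(-474738 - 483830) = ((4 - 3411) - 296369)/(-958568) = (-3407 - 296369)*(-1/958568) = -299776*(-1/958568) = 37472/119821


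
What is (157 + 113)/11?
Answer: 270/11 ≈ 24.545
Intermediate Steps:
(157 + 113)/11 = 270*(1/11) = 270/11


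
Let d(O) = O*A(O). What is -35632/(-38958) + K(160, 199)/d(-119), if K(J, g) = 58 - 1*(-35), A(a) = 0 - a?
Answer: 250480829/275842119 ≈ 0.90806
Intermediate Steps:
A(a) = -a
K(J, g) = 93 (K(J, g) = 58 + 35 = 93)
d(O) = -O² (d(O) = O*(-O) = -O²)
-35632/(-38958) + K(160, 199)/d(-119) = -35632/(-38958) + 93/((-1*(-119)²)) = -35632*(-1/38958) + 93/((-1*14161)) = 17816/19479 + 93/(-14161) = 17816/19479 + 93*(-1/14161) = 17816/19479 - 93/14161 = 250480829/275842119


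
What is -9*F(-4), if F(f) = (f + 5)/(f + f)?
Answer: 9/8 ≈ 1.1250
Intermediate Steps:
F(f) = (5 + f)/(2*f) (F(f) = (5 + f)/((2*f)) = (5 + f)*(1/(2*f)) = (5 + f)/(2*f))
-9*F(-4) = -9*(5 - 4)/(2*(-4)) = -9*(-1)/(2*4) = -9*(-⅛) = 9/8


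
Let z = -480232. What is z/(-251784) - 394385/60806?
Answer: -8762355731/1913747238 ≈ -4.5786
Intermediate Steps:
z/(-251784) - 394385/60806 = -480232/(-251784) - 394385/60806 = -480232*(-1/251784) - 394385*1/60806 = 60029/31473 - 394385/60806 = -8762355731/1913747238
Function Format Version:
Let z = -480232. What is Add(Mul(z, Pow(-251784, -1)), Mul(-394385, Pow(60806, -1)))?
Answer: Rational(-8762355731, 1913747238) ≈ -4.5786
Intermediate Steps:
Add(Mul(z, Pow(-251784, -1)), Mul(-394385, Pow(60806, -1))) = Add(Mul(-480232, Pow(-251784, -1)), Mul(-394385, Pow(60806, -1))) = Add(Mul(-480232, Rational(-1, 251784)), Mul(-394385, Rational(1, 60806))) = Add(Rational(60029, 31473), Rational(-394385, 60806)) = Rational(-8762355731, 1913747238)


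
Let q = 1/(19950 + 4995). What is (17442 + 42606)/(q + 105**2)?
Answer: 748948680/137509313 ≈ 5.4465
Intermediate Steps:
q = 1/24945 ≈ 4.0088e-5
(17442 + 42606)/(q + 105**2) = (17442 + 42606)/(1/24945 + 105**2) = 60048/(1/24945 + 11025) = 60048/(275018626/24945) = 60048*(24945/275018626) = 748948680/137509313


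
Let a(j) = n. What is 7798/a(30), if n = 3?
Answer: 7798/3 ≈ 2599.3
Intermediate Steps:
a(j) = 3
7798/a(30) = 7798/3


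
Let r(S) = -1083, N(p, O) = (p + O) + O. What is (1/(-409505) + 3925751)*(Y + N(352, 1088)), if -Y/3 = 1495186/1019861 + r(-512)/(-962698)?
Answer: 1991605257021732769582481397/201029719729607945 ≈ 9.9070e+9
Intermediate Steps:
N(p, O) = p + 2*O (N(p, O) = (O + p) + O = p + 2*O)
Y = -4321551243873/981818144978 (Y = -3*(1495186/1019861 - 1083/(-962698)) = -3*(1495186*(1/1019861) - 1083*(-1/962698)) = -3*(1495186/1019861 + 1083/962698) = -3*1440517081291/981818144978 = -4321551243873/981818144978 ≈ -4.4016)
(1/(-409505) + 3925751)*(Y + N(352, 1088)) = (1/(-409505) + 3925751)*(-4321551243873/981818144978 + (352 + 2*1088)) = (-1/409505 + 3925751)*(-4321551243873/981818144978 + (352 + 2176)) = 1607614663254*(-4321551243873/981818144978 + 2528)/409505 = (1607614663254/409505)*(2477714719260511/981818144978) = 1991605257021732769582481397/201029719729607945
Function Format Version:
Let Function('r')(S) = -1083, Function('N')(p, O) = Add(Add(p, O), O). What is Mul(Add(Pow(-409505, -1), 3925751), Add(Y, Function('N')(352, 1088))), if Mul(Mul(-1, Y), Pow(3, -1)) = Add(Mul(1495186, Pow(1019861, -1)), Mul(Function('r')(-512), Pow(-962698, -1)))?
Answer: Rational(1991605257021732769582481397, 201029719729607945) ≈ 9.9070e+9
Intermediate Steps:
Function('N')(p, O) = Add(p, Mul(2, O)) (Function('N')(p, O) = Add(Add(O, p), O) = Add(p, Mul(2, O)))
Y = Rational(-4321551243873, 981818144978) (Y = Mul(-3, Add(Mul(1495186, Pow(1019861, -1)), Mul(-1083, Pow(-962698, -1)))) = Mul(-3, Add(Mul(1495186, Rational(1, 1019861)), Mul(-1083, Rational(-1, 962698)))) = Mul(-3, Add(Rational(1495186, 1019861), Rational(1083, 962698))) = Mul(-3, Rational(1440517081291, 981818144978)) = Rational(-4321551243873, 981818144978) ≈ -4.4016)
Mul(Add(Pow(-409505, -1), 3925751), Add(Y, Function('N')(352, 1088))) = Mul(Add(Pow(-409505, -1), 3925751), Add(Rational(-4321551243873, 981818144978), Add(352, Mul(2, 1088)))) = Mul(Add(Rational(-1, 409505), 3925751), Add(Rational(-4321551243873, 981818144978), Add(352, 2176))) = Mul(Rational(1607614663254, 409505), Add(Rational(-4321551243873, 981818144978), 2528)) = Mul(Rational(1607614663254, 409505), Rational(2477714719260511, 981818144978)) = Rational(1991605257021732769582481397, 201029719729607945)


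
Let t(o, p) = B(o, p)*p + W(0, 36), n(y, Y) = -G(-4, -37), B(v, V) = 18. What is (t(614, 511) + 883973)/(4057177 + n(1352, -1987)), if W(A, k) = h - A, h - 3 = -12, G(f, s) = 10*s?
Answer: 893162/4057547 ≈ 0.22012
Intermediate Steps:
h = -9 (h = 3 - 12 = -9)
W(A, k) = -9 - A
n(y, Y) = 370 (n(y, Y) = -10*(-37) = -1*(-370) = 370)
t(o, p) = -9 + 18*p (t(o, p) = 18*p + (-9 - 1*0) = 18*p + (-9 + 0) = 18*p - 9 = -9 + 18*p)
(t(614, 511) + 883973)/(4057177 + n(1352, -1987)) = ((-9 + 18*511) + 883973)/(4057177 + 370) = ((-9 + 9198) + 883973)/4057547 = (9189 + 883973)*(1/4057547) = 893162*(1/4057547) = 893162/4057547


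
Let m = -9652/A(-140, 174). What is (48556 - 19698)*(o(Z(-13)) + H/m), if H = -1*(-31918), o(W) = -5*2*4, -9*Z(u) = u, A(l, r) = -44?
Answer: 7346611924/2413 ≈ 3.0446e+6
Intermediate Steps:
Z(u) = -u/9
o(W) = -40 (o(W) = -10*4 = -40)
H = 31918
m = 2413/11 (m = -9652/(-44) = -9652*(-1/44) = 2413/11 ≈ 219.36)
(48556 - 19698)*(o(Z(-13)) + H/m) = (48556 - 19698)*(-40 + 31918/(2413/11)) = 28858*(-40 + 31918*(11/2413)) = 28858*(-40 + 351098/2413) = 28858*(254578/2413) = 7346611924/2413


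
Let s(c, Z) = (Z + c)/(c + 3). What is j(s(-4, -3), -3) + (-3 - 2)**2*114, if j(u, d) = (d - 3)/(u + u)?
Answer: 19947/7 ≈ 2849.6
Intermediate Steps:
s(c, Z) = (Z + c)/(3 + c)
j(u, d) = (-3 + d)/(2*u) (j(u, d) = (-3 + d)/((2*u)) = (-3 + d)*(1/(2*u)) = (-3 + d)/(2*u))
j(s(-4, -3), -3) + (-3 - 2)**2*114 = (-3 - 3)/(2*(((-3 - 4)/(3 - 4)))) + (-3 - 2)**2*114 = (1/2)*(-6)/(-7/(-1)) + (-5)**2*114 = (1/2)*(-6)/(-1*(-7)) + 25*114 = (1/2)*(-6)/7 + 2850 = (1/2)*(1/7)*(-6) + 2850 = -3/7 + 2850 = 19947/7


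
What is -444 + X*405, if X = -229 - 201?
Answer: -174594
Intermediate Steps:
X = -430
-444 + X*405 = -444 - 430*405 = -444 - 174150 = -174594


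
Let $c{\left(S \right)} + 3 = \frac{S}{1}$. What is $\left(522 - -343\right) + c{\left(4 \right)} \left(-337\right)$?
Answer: $528$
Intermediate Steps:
$c{\left(S \right)} = -3 + S$ ($c{\left(S \right)} = -3 + \frac{S}{1} = -3 + S 1 = -3 + S$)
$\left(522 - -343\right) + c{\left(4 \right)} \left(-337\right) = \left(522 - -343\right) + \left(-3 + 4\right) \left(-337\right) = \left(522 + 343\right) + 1 \left(-337\right) = 865 - 337 = 528$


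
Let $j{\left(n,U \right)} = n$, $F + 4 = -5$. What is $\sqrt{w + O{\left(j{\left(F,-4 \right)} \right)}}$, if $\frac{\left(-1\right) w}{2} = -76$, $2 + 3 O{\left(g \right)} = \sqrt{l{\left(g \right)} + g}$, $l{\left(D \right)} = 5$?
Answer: $\frac{\sqrt{1362 + 6 i}}{3} \approx 12.302 + 0.027096 i$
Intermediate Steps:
$F = -9$ ($F = -4 - 5 = -9$)
$O{\left(g \right)} = - \frac{2}{3} + \frac{\sqrt{5 + g}}{3}$
$w = 152$ ($w = \left(-2\right) \left(-76\right) = 152$)
$\sqrt{w + O{\left(j{\left(F,-4 \right)} \right)}} = \sqrt{152 - \left(\frac{2}{3} - \frac{\sqrt{5 - 9}}{3}\right)} = \sqrt{152 - \left(\frac{2}{3} - \frac{\sqrt{-4}}{3}\right)} = \sqrt{152 - \left(\frac{2}{3} - \frac{2 i}{3}\right)} = \sqrt{\frac{454}{3} + \frac{2 i}{3}}$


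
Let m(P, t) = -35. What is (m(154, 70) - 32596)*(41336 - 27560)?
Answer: -449524656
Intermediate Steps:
(m(154, 70) - 32596)*(41336 - 27560) = (-35 - 32596)*(41336 - 27560) = -32631*13776 = -449524656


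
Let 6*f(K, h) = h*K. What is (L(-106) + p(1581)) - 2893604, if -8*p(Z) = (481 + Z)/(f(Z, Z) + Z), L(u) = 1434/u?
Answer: -256527857429485/88652994 ≈ -2.8936e+6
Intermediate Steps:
f(K, h) = K*h/6 (f(K, h) = (h*K)/6 = (K*h)/6 = K*h/6)
p(Z) = -(481 + Z)/(8*(Z + Z**2/6)) (p(Z) = -(481 + Z)/(8*(Z*Z/6 + Z)) = -(481 + Z)/(8*(Z**2/6 + Z)) = -(481 + Z)/(8*(Z + Z**2/6)))
(L(-106) + p(1581)) - 2893604 = (1434/(-106) + (3/4)*(-481 - 1*1581)/(1581*(6 + 1581))) - 2893604 = (1434*(-1/106) + (3/4)*(1/1581)*(-481 - 1581)/1587) - 2893604 = (-717/53 + (3/4)*(1/1581)*(1/1587)*(-2062)) - 2893604 = (-717/53 - 1031/1672698) - 2893604 = -1199379109/88652994 - 2893604 = -256527857429485/88652994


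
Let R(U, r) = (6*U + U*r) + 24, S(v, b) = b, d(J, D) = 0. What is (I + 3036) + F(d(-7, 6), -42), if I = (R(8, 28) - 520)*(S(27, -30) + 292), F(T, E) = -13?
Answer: -55665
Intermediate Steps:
R(U, r) = 24 + 6*U + U*r
I = -58688 (I = ((24 + 6*8 + 8*28) - 520)*(-30 + 292) = ((24 + 48 + 224) - 520)*262 = (296 - 520)*262 = -224*262 = -58688)
(I + 3036) + F(d(-7, 6), -42) = (-58688 + 3036) - 13 = -55652 - 13 = -55665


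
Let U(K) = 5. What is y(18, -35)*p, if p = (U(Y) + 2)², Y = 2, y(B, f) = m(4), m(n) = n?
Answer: 196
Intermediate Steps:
y(B, f) = 4
p = 49 (p = (5 + 2)² = 7² = 49)
y(18, -35)*p = 4*49 = 196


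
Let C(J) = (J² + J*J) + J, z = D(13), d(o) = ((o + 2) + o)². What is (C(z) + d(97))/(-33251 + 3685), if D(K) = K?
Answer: -38767/29566 ≈ -1.3112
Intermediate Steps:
d(o) = (2 + 2*o)² (d(o) = ((2 + o) + o)² = (2 + 2*o)²)
z = 13
C(J) = J + 2*J² (C(J) = (J² + J²) + J = 2*J² + J = J + 2*J²)
(C(z) + d(97))/(-33251 + 3685) = (13*(1 + 2*13) + 4*(1 + 97)²)/(-33251 + 3685) = (13*(1 + 26) + 4*98²)/(-29566) = (13*27 + 4*9604)*(-1/29566) = (351 + 38416)*(-1/29566) = 38767*(-1/29566) = -38767/29566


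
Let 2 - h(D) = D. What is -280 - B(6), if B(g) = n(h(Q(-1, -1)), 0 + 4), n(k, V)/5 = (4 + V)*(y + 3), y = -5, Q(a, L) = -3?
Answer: -200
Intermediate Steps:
h(D) = 2 - D
n(k, V) = -40 - 10*V (n(k, V) = 5*((4 + V)*(-5 + 3)) = 5*((4 + V)*(-2)) = 5*(-8 - 2*V) = -40 - 10*V)
B(g) = -80 (B(g) = -40 - 10*(0 + 4) = -40 - 10*4 = -40 - 40 = -80)
-280 - B(6) = -280 - 1*(-80) = -280 + 80 = -200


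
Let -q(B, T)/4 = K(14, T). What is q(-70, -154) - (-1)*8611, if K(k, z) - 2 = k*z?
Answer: 17227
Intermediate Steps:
K(k, z) = 2 + k*z
q(B, T) = -8 - 56*T (q(B, T) = -4*(2 + 14*T) = -8 - 56*T)
q(-70, -154) - (-1)*8611 = (-8 - 56*(-154)) - (-1)*8611 = (-8 + 8624) - 1*(-8611) = 8616 + 8611 = 17227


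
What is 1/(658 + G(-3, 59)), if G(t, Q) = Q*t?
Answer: 1/481 ≈ 0.0020790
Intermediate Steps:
1/(658 + G(-3, 59)) = 1/(658 + 59*(-3)) = 1/(658 - 177) = 1/481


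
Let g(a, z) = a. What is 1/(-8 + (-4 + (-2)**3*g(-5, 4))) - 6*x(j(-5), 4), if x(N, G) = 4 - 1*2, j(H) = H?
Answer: -335/28 ≈ -11.964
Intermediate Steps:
x(N, G) = 2 (x(N, G) = 4 - 2 = 2)
1/(-8 + (-4 + (-2)**3*g(-5, 4))) - 6*x(j(-5), 4) = 1/(-8 + (-4 + (-2)**3*(-5))) - 6*2 = 1/(-8 + (-4 - 8*(-5))) - 12 = 1/(-8 + (-4 + 40)) - 12 = 1/(-8 + 36) - 12 = 1/28 - 12 = -335/28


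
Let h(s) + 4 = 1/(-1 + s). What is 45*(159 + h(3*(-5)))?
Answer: 111555/16 ≈ 6972.2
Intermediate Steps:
h(s) = -4 + 1/(-1 + s)
45*(159 + h(3*(-5))) = 45*(159 + (5 - 12*(-5))/(-1 + 3*(-5))) = 45*(159 + (5 - 4*(-15))/(-1 - 15)) = 45*(159 + (5 + 60)/(-16)) = 45*(159 - 1/16*65) = 45*(159 - 65/16) = 45*(2479/16) = 111555/16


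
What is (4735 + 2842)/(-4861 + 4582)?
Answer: -7577/279 ≈ -27.158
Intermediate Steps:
(4735 + 2842)/(-4861 + 4582) = 7577/(-279) = 7577*(-1/279) = -7577/279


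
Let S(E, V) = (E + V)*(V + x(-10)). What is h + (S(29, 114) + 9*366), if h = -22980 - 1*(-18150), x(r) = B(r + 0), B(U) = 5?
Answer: 15481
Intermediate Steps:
x(r) = 5
h = -4830 (h = -22980 + 18150 = -4830)
S(E, V) = (5 + V)*(E + V) (S(E, V) = (E + V)*(V + 5) = (E + V)*(5 + V) = (5 + V)*(E + V))
h + (S(29, 114) + 9*366) = -4830 + ((114² + 5*29 + 5*114 + 29*114) + 9*366) = -4830 + ((12996 + 145 + 570 + 3306) + 3294) = -4830 + (17017 + 3294) = -4830 + 20311 = 15481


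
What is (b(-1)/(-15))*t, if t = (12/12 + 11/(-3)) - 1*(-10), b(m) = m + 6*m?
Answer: 154/45 ≈ 3.4222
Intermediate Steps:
b(m) = 7*m
t = 22/3 (t = (12*(1/12) + 11*(-⅓)) + 10 = (1 - 11/3) + 10 = -8/3 + 10 = 22/3 ≈ 7.3333)
(b(-1)/(-15))*t = ((7*(-1))/(-15))*(22/3) = -7*(-1/15)*(22/3) = (7/15)*(22/3) = 154/45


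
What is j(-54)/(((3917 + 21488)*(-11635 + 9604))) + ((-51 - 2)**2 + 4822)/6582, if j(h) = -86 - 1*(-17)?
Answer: 131247132121/113205035670 ≈ 1.1594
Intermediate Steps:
j(h) = -69 (j(h) = -86 + 17 = -69)
j(-54)/(((3917 + 21488)*(-11635 + 9604))) + ((-51 - 2)**2 + 4822)/6582 = -69*1/((-11635 + 9604)*(3917 + 21488)) + ((-51 - 2)**2 + 4822)/6582 = -69/(25405*(-2031)) + ((-53)**2 + 4822)*(1/6582) = -69/(-51597555) + (2809 + 4822)*(1/6582) = -69*(-1/51597555) + 7631*(1/6582) = 23/17199185 + 7631/6582 = 131247132121/113205035670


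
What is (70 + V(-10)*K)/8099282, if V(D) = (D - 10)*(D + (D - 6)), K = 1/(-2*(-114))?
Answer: 2060/230829537 ≈ 8.9243e-6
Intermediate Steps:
K = 1/228 ≈ 0.0043860
V(D) = (-10 + D)*(-6 + 2*D) (V(D) = (-10 + D)*(D + (-6 + D)) = (-10 + D)*(-6 + 2*D))
(70 + V(-10)*K)/8099282 = (70 + (60 - 26*(-10) + 2*(-10)**2)*(1/228))/8099282 = (70 + (60 + 260 + 2*100)*(1/228))*(1/8099282) = (70 + (60 + 260 + 200)*(1/228))*(1/8099282) = (70 + 520*(1/228))*(1/8099282) = (70 + 130/57)*(1/8099282) = (4120/57)*(1/8099282) = 2060/230829537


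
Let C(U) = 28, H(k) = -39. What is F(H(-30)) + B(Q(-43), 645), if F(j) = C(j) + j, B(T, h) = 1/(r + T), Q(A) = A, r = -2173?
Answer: -24377/2216 ≈ -11.000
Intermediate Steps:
B(T, h) = 1/(-2173 + T)
F(j) = 28 + j
F(H(-30)) + B(Q(-43), 645) = (28 - 39) + 1/(-2173 - 43) = -11 + 1/(-2216) = -11 - 1/2216 = -24377/2216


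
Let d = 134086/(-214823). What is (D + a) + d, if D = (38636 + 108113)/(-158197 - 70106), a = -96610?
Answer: -4738274021295575/49044735369 ≈ -96611.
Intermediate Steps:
d = -134086/214823 (d = 134086*(-1/214823) = -134086/214823 ≈ -0.62417)
D = -146749/228303 (D = 146749/(-228303) = 146749*(-1/228303) = -146749/228303 ≈ -0.64278)
(D + a) + d = (-146749/228303 - 96610) - 134086/214823 = -22056499579/228303 - 134086/214823 = -4738274021295575/49044735369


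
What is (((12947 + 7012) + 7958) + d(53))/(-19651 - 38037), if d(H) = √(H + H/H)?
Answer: -27917/57688 - 3*√6/57688 ≈ -0.48406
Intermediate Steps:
d(H) = √(1 + H) (d(H) = √(H + 1) = √(1 + H))
(((12947 + 7012) + 7958) + d(53))/(-19651 - 38037) = (((12947 + 7012) + 7958) + √(1 + 53))/(-19651 - 38037) = ((19959 + 7958) + √54)/(-57688) = (27917 + 3*√6)*(-1/57688) = -27917/57688 - 3*√6/57688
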